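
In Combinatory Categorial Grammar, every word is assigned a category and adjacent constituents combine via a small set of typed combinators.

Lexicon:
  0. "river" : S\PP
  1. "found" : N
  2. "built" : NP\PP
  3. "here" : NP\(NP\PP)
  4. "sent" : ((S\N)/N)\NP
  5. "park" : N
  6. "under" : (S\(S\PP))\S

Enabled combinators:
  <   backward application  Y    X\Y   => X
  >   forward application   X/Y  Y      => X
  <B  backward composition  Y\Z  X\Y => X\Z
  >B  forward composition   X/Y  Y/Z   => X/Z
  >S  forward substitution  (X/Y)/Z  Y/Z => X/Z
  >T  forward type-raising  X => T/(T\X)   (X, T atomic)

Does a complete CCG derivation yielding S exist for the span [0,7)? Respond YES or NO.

[0,7] S   <
  [0,1] "river" : S\PP
  [1,7] S\(S\PP)   <
    [1,6] S   <
      [1,2] "found" : N
      [2,6] S\N   >
        [2,5] (S\N)/N   <
          [2,4] NP   <
            [2,3] "built" : NP\PP
            [3,4] "here" : NP\(NP\PP)
          [4,5] "sent" : ((S\N)/N)\NP
        [5,6] "park" : N
    [6,7] "under" : (S\(S\PP))\S

YES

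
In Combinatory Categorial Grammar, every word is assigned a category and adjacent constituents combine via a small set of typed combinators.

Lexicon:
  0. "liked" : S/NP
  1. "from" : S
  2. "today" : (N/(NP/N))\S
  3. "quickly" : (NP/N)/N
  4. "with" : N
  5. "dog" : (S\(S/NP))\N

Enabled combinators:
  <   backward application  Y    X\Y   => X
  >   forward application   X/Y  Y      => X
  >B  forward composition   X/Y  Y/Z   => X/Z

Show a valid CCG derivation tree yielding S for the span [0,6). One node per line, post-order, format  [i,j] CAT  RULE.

[0,6] S   <
  [0,1] "liked" : S/NP
  [1,6] S\(S/NP)   <
    [1,5] N   >
      [1,3] N/(NP/N)   <
        [1,2] "from" : S
        [2,3] "today" : (N/(NP/N))\S
      [3,5] NP/N   >
        [3,4] "quickly" : (NP/N)/N
        [4,5] "with" : N
    [5,6] "dog" : (S\(S/NP))\N

[0,1] S/NP  lex  "liked"
[1,2] S  lex  "from"
[2,3] (N/(NP/N))\S  lex  "today"
[1,3] N/(NP/N)  <  k=2
[3,4] (NP/N)/N  lex  "quickly"
[4,5] N  lex  "with"
[3,5] NP/N  >  k=4
[1,5] N  >  k=3
[5,6] (S\(S/NP))\N  lex  "dog"
[1,6] S\(S/NP)  <  k=5
[0,6] S  <  k=1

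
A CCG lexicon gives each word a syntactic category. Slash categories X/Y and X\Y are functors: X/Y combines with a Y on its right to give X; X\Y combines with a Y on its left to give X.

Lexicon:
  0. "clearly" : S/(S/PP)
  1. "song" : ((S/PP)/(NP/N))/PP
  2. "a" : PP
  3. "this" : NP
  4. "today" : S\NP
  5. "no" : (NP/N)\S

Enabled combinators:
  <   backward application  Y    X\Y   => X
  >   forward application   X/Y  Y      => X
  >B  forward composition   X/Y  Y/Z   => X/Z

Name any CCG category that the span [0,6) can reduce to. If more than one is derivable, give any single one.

S

[0,6] S   >
  [0,1] "clearly" : S/(S/PP)
  [1,6] S/PP   >
    [1,3] (S/PP)/(NP/N)   >
      [1,2] "song" : ((S/PP)/(NP/N))/PP
      [2,3] "a" : PP
    [3,6] NP/N   <
      [3,5] S   <
        [3,4] "this" : NP
        [4,5] "today" : S\NP
      [5,6] "no" : (NP/N)\S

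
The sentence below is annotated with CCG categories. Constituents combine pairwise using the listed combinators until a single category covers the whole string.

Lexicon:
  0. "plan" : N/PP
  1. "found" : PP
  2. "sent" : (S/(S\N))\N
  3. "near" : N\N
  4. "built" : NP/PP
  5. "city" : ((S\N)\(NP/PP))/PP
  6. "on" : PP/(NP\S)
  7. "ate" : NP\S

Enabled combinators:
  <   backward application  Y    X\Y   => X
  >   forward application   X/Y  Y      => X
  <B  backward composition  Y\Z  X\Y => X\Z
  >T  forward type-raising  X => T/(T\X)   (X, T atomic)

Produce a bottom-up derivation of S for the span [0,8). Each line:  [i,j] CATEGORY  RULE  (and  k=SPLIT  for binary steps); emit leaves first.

[0,8] S   >
  [0,3] S/(S\N)   <
    [0,2] N   >
      [0,1] "plan" : N/PP
      [1,2] "found" : PP
    [2,3] "sent" : (S/(S\N))\N
  [3,8] S\N   <B
    [3,4] "near" : N\N
    [4,8] S\N   <
      [4,5] "built" : NP/PP
      [5,8] (S\N)\(NP/PP)   >
        [5,6] "city" : ((S\N)\(NP/PP))/PP
        [6,8] PP   >
          [6,7] "on" : PP/(NP\S)
          [7,8] "ate" : NP\S

[0,1] N/PP  lex  "plan"
[1,2] PP  lex  "found"
[0,2] N  >  k=1
[2,3] (S/(S\N))\N  lex  "sent"
[0,3] S/(S\N)  <  k=2
[3,4] N\N  lex  "near"
[4,5] NP/PP  lex  "built"
[5,6] ((S\N)\(NP/PP))/PP  lex  "city"
[6,7] PP/(NP\S)  lex  "on"
[7,8] NP\S  lex  "ate"
[6,8] PP  >  k=7
[5,8] (S\N)\(NP/PP)  >  k=6
[4,8] S\N  <  k=5
[3,8] S\N  <B  k=4
[0,8] S  >  k=3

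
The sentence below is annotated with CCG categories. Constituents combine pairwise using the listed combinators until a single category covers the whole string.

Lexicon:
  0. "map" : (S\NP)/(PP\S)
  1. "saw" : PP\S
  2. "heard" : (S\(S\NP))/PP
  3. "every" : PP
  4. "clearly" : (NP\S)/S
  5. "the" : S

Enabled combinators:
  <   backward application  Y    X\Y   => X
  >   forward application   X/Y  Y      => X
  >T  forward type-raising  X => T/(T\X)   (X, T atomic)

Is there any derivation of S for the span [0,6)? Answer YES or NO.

(S\NP)/(PP\S) PP\S (S\(S\NP))/PP PP (NP\S)/S S
CKY chart[0,6] = {N/(N\NP), NP, NP/(NP\NP), PP/(PP\NP), S/(S\NP)}; S ∉ chart

NO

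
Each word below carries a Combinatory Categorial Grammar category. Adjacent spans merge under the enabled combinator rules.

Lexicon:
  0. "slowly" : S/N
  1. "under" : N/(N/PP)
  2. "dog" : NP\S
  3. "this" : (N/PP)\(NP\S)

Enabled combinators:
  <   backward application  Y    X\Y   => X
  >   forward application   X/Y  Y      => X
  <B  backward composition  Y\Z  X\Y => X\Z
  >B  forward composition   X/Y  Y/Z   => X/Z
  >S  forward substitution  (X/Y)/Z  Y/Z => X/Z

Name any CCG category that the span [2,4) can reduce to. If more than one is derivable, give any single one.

N/PP

[0,4] S   >
  [0,1] "slowly" : S/N
  [1,4] N   >
    [1,2] "under" : N/(N/PP)
    [2,4] N/PP   <
      [2,3] "dog" : NP\S
      [3,4] "this" : (N/PP)\(NP\S)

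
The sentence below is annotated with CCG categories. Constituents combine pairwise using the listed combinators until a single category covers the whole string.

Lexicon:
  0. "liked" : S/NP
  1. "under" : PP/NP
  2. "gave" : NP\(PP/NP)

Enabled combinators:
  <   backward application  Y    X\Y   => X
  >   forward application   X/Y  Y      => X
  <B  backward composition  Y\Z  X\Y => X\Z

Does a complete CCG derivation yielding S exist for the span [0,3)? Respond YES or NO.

YES

[0,3] S   >
  [0,1] "liked" : S/NP
  [1,3] NP   <
    [1,2] "under" : PP/NP
    [2,3] "gave" : NP\(PP/NP)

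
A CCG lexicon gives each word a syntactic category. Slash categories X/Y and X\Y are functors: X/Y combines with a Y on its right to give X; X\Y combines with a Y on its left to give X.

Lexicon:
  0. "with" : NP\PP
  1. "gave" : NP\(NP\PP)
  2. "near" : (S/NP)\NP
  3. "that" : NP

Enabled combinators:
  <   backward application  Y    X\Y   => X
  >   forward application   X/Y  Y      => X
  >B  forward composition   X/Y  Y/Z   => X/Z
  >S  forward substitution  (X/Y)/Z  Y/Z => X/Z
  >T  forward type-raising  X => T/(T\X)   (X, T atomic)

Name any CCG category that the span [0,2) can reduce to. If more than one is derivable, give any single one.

[0,4] S   >
  [0,3] S/NP   <
    [0,2] NP   <
      [0,1] "with" : NP\PP
      [1,2] "gave" : NP\(NP\PP)
    [2,3] "near" : (S/NP)\NP
  [3,4] "that" : NP

NP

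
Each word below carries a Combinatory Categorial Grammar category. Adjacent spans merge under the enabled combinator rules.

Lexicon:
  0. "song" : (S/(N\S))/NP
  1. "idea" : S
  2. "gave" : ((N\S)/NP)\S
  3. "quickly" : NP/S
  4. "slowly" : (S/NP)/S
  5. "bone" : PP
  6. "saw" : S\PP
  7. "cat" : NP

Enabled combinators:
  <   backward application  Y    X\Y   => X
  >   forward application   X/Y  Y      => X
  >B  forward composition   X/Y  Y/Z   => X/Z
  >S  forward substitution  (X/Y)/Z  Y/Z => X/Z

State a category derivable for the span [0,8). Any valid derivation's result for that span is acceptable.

[0,8] S   >
  [0,3] S/NP   >S
    [0,1] "song" : (S/(N\S))/NP
    [1,3] (N\S)/NP   <
      [1,2] "idea" : S
      [2,3] "gave" : ((N\S)/NP)\S
  [3,8] NP   >
    [3,4] "quickly" : NP/S
    [4,8] S   >
      [4,7] S/NP   >
        [4,5] "slowly" : (S/NP)/S
        [5,7] S   <
          [5,6] "bone" : PP
          [6,7] "saw" : S\PP
      [7,8] "cat" : NP

S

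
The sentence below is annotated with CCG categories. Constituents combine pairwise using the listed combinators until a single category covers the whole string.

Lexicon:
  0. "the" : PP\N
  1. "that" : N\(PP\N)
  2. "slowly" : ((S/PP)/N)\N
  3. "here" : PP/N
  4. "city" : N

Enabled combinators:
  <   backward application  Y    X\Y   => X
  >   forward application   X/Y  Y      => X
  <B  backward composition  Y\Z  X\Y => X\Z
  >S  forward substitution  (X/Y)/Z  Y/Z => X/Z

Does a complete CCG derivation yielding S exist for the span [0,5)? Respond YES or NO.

YES

[0,5] S   >
  [0,4] S/N   >S
    [0,3] (S/PP)/N   <
      [0,2] N   <
        [0,1] "the" : PP\N
        [1,2] "that" : N\(PP\N)
      [2,3] "slowly" : ((S/PP)/N)\N
    [3,4] "here" : PP/N
  [4,5] "city" : N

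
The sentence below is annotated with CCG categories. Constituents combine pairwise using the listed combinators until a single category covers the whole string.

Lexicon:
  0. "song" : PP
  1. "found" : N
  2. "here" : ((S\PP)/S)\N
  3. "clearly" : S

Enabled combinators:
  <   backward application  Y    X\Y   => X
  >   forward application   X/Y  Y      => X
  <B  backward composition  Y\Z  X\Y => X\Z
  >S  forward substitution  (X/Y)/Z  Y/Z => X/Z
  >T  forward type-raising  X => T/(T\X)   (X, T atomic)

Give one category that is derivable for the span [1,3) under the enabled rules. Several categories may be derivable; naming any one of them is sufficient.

[0,4] S   >
  [0,1] S/(S\PP)   >T
    [0,1] "song" : PP
  [1,4] S\PP   >
    [1,3] (S\PP)/S   <
      [1,2] "found" : N
      [2,3] "here" : ((S\PP)/S)\N
    [3,4] "clearly" : S

(S\PP)/S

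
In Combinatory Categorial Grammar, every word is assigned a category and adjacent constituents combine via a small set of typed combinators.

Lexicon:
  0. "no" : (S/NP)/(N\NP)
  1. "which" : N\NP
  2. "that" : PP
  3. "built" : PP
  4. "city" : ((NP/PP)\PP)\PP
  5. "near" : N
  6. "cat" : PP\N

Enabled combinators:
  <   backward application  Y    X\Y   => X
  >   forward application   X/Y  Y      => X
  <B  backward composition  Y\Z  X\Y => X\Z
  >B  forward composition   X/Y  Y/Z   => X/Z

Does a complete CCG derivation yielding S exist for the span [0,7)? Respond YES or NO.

[0,7] S   >
  [0,5] S/PP   >B
    [0,2] S/NP   >
      [0,1] "no" : (S/NP)/(N\NP)
      [1,2] "which" : N\NP
    [2,5] NP/PP   <
      [2,3] "that" : PP
      [3,5] (NP/PP)\PP   <
        [3,4] "built" : PP
        [4,5] "city" : ((NP/PP)\PP)\PP
  [5,7] PP   <
    [5,6] "near" : N
    [6,7] "cat" : PP\N

YES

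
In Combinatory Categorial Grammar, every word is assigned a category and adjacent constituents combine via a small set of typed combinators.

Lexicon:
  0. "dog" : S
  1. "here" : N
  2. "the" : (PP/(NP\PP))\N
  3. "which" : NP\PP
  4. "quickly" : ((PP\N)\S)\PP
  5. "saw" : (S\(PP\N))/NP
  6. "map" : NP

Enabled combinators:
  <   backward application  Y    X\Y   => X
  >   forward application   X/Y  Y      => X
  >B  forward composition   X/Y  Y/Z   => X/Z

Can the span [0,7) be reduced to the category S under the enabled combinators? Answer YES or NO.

[0,7] S   <
  [0,5] PP\N   <
    [0,1] "dog" : S
    [1,5] (PP\N)\S   <
      [1,4] PP   >
        [1,3] PP/(NP\PP)   <
          [1,2] "here" : N
          [2,3] "the" : (PP/(NP\PP))\N
        [3,4] "which" : NP\PP
      [4,5] "quickly" : ((PP\N)\S)\PP
  [5,7] S\(PP\N)   >
    [5,6] "saw" : (S\(PP\N))/NP
    [6,7] "map" : NP

YES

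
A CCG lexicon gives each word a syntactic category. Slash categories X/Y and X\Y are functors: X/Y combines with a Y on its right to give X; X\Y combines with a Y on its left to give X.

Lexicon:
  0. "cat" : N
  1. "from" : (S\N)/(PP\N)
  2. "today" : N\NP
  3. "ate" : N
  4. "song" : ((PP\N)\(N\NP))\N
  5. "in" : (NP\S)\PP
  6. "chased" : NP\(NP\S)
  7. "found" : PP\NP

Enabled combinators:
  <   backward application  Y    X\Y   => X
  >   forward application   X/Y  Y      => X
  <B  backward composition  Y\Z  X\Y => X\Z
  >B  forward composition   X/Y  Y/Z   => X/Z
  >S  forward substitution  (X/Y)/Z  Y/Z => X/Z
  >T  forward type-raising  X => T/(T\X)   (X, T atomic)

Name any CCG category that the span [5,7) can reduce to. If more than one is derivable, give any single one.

NP\PP

[0,8] S   <
  [0,1] "cat" : N
  [1,8] S\N   >
    [1,2] "from" : (S\N)/(PP\N)
    [2,8] PP\N   <B
      [2,7] NP\N   <B
        [2,5] PP\N   <
          [2,3] "today" : N\NP
          [3,5] (PP\N)\(N\NP)   <
            [3,4] "ate" : N
            [4,5] "song" : ((PP\N)\(N\NP))\N
        [5,7] NP\PP   <B
          [5,6] "in" : (NP\S)\PP
          [6,7] "chased" : NP\(NP\S)
      [7,8] "found" : PP\NP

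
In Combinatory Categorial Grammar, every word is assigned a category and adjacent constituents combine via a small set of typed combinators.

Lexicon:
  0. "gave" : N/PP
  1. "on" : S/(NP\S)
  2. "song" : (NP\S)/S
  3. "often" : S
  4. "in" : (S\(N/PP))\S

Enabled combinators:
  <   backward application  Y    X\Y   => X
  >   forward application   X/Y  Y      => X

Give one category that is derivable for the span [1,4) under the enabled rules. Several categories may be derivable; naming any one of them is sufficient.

S

[0,5] S   <
  [0,1] "gave" : N/PP
  [1,5] S\(N/PP)   <
    [1,4] S   >
      [1,2] "on" : S/(NP\S)
      [2,4] NP\S   >
        [2,3] "song" : (NP\S)/S
        [3,4] "often" : S
    [4,5] "in" : (S\(N/PP))\S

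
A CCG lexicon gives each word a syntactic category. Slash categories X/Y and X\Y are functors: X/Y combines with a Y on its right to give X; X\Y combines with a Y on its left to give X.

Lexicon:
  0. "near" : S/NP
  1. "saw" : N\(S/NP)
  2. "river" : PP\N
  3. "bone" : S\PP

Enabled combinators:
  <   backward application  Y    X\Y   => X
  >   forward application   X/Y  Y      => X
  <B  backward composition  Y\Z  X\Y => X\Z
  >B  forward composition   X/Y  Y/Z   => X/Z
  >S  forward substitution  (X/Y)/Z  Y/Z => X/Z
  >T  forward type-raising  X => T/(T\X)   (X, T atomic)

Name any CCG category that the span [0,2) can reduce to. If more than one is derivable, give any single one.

[0,4] S   <
  [0,2] N   <
    [0,1] "near" : S/NP
    [1,2] "saw" : N\(S/NP)
  [2,4] S\N   <B
    [2,3] "river" : PP\N
    [3,4] "bone" : S\PP

N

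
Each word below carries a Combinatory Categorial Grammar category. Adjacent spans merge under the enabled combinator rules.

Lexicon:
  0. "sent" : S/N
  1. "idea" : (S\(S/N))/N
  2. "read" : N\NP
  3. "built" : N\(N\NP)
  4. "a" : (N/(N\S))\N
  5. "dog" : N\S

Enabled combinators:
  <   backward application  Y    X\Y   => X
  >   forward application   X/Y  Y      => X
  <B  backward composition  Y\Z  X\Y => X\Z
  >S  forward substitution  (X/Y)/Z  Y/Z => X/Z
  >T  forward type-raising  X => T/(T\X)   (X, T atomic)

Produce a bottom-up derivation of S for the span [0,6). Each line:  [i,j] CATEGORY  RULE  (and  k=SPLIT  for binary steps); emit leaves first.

[0,1] S/N  lex  "sent"
[1,2] (S\(S/N))/N  lex  "idea"
[2,3] N\NP  lex  "read"
[3,4] N\(N\NP)  lex  "built"
[2,4] N  <  k=3
[4,5] (N/(N\S))\N  lex  "a"
[2,5] N/(N\S)  <  k=4
[5,6] N\S  lex  "dog"
[2,6] N  >  k=5
[1,6] S\(S/N)  >  k=2
[0,6] S  <  k=1

[0,6] S   <
  [0,1] "sent" : S/N
  [1,6] S\(S/N)   >
    [1,2] "idea" : (S\(S/N))/N
    [2,6] N   >
      [2,5] N/(N\S)   <
        [2,4] N   <
          [2,3] "read" : N\NP
          [3,4] "built" : N\(N\NP)
        [4,5] "a" : (N/(N\S))\N
      [5,6] "dog" : N\S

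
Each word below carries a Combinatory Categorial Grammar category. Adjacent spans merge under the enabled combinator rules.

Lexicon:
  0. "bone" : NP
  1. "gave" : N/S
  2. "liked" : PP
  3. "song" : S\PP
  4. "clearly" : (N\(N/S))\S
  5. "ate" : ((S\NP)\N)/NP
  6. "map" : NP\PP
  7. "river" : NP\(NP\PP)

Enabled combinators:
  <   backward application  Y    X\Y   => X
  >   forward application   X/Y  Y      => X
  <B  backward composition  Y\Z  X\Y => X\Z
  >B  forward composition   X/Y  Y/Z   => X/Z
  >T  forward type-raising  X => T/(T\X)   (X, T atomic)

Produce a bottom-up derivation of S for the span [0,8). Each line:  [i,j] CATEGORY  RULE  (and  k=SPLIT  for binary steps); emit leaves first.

[0,8] S   <
  [0,1] "bone" : NP
  [1,8] S\NP   <
    [1,5] N   <
      [1,2] "gave" : N/S
      [2,5] N\(N/S)   <
        [2,4] S   >
          [2,3] S/(S\PP)   >T
            [2,3] "liked" : PP
          [3,4] "song" : S\PP
        [4,5] "clearly" : (N\(N/S))\S
    [5,8] (S\NP)\N   >
      [5,6] "ate" : ((S\NP)\N)/NP
      [6,8] NP   <
        [6,7] "map" : NP\PP
        [7,8] "river" : NP\(NP\PP)

[0,1] NP  lex  "bone"
[1,2] N/S  lex  "gave"
[2,3] PP  lex  "liked"
[2,3] S/(S\PP)  >T
[3,4] S\PP  lex  "song"
[2,4] S  >  k=3
[4,5] (N\(N/S))\S  lex  "clearly"
[2,5] N\(N/S)  <  k=4
[1,5] N  <  k=2
[5,6] ((S\NP)\N)/NP  lex  "ate"
[6,7] NP\PP  lex  "map"
[7,8] NP\(NP\PP)  lex  "river"
[6,8] NP  <  k=7
[5,8] (S\NP)\N  >  k=6
[1,8] S\NP  <  k=5
[0,8] S  <  k=1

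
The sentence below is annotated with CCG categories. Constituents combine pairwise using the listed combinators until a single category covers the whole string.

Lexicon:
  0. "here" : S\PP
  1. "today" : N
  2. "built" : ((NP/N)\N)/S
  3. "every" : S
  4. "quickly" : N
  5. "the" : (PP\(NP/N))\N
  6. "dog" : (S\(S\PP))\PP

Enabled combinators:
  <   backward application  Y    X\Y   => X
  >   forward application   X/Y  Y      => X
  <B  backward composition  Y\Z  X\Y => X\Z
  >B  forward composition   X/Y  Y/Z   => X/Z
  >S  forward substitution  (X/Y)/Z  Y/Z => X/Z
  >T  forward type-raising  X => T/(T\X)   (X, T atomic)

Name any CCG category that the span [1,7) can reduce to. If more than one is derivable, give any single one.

S\(S\PP)

[0,7] S   <
  [0,1] "here" : S\PP
  [1,7] S\(S\PP)   <
    [1,6] PP   >
      [1,2] PP/(PP\N)   >T
        [1,2] "today" : N
      [2,6] PP\N   <B
        [2,4] (NP/N)\N   >
          [2,3] "built" : ((NP/N)\N)/S
          [3,4] "every" : S
        [4,6] PP\(NP/N)   <
          [4,5] "quickly" : N
          [5,6] "the" : (PP\(NP/N))\N
    [6,7] "dog" : (S\(S\PP))\PP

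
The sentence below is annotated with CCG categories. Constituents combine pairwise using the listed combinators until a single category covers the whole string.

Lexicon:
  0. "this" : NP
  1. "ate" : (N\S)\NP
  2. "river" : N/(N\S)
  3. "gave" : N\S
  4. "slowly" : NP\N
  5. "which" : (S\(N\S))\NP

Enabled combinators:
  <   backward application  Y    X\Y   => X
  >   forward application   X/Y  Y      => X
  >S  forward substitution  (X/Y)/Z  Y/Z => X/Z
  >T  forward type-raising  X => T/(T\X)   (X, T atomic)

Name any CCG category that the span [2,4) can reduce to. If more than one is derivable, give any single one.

[0,6] S   <
  [0,2] N\S   <
    [0,1] "this" : NP
    [1,2] "ate" : (N\S)\NP
  [2,6] S\(N\S)   <
    [2,5] NP   <
      [2,4] N   >
        [2,3] "river" : N/(N\S)
        [3,4] "gave" : N\S
      [4,5] "slowly" : NP\N
    [5,6] "which" : (S\(N\S))\NP

N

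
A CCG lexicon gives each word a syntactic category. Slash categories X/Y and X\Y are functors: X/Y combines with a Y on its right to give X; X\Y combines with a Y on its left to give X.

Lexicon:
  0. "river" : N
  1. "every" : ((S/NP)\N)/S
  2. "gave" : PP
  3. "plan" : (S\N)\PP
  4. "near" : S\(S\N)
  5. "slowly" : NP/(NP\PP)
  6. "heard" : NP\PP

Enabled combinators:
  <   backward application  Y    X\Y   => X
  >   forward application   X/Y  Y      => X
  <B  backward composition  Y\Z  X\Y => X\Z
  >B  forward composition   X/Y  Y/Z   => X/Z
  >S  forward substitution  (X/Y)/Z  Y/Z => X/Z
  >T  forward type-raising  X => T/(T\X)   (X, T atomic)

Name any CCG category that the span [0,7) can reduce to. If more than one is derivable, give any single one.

[0,7] S   >
  [0,5] S/NP   <
    [0,1] "river" : N
    [1,5] (S/NP)\N   >
      [1,2] "every" : ((S/NP)\N)/S
      [2,5] S   <
        [2,4] S\N   <
          [2,3] "gave" : PP
          [3,4] "plan" : (S\N)\PP
        [4,5] "near" : S\(S\N)
  [5,7] NP   >
    [5,6] "slowly" : NP/(NP\PP)
    [6,7] "heard" : NP\PP

S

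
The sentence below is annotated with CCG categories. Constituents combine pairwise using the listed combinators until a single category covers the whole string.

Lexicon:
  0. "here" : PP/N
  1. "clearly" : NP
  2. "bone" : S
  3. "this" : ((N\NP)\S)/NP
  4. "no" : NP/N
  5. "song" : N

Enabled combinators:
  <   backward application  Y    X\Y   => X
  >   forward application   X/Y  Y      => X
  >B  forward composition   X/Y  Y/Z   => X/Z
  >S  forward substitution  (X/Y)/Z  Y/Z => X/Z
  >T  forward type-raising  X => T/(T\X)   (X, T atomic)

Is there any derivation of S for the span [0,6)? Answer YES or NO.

PP/N NP S ((N\NP)\S)/NP NP/N N
CKY chart[0,6] = {N/(N\PP), NP/(NP\PP), PP, PP/(N\N), PP/(PP\PP), S/(S\PP)}; S ∉ chart

NO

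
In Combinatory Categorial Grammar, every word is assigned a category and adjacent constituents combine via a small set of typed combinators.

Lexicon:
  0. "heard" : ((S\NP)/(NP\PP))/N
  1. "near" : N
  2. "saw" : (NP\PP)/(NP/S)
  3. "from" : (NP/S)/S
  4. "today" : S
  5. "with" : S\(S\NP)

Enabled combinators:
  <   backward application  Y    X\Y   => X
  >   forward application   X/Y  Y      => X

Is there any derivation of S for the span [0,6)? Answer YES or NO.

YES

[0,6] S   <
  [0,5] S\NP   >
    [0,2] (S\NP)/(NP\PP)   >
      [0,1] "heard" : ((S\NP)/(NP\PP))/N
      [1,2] "near" : N
    [2,5] NP\PP   >
      [2,3] "saw" : (NP\PP)/(NP/S)
      [3,5] NP/S   >
        [3,4] "from" : (NP/S)/S
        [4,5] "today" : S
  [5,6] "with" : S\(S\NP)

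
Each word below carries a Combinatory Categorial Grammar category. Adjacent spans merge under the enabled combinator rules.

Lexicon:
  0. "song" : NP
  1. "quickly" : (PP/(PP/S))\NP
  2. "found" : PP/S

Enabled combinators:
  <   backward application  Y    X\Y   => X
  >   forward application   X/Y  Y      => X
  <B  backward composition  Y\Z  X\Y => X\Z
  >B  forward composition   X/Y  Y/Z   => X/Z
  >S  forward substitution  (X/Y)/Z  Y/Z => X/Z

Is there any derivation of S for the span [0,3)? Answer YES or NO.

NP (PP/(PP/S))\NP PP/S
CKY chart[0,3] = {PP}; S ∉ chart

NO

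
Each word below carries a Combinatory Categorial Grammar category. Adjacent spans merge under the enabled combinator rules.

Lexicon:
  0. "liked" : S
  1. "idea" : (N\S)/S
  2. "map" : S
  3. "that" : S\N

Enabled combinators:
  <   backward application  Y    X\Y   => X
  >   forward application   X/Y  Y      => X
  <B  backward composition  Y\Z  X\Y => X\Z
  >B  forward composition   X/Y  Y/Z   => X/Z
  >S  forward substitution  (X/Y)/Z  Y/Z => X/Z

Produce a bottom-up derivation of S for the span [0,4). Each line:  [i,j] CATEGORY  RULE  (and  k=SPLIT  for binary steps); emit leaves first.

[0,1] S  lex  "liked"
[1,2] (N\S)/S  lex  "idea"
[2,3] S  lex  "map"
[1,3] N\S  >  k=2
[0,3] N  <  k=1
[3,4] S\N  lex  "that"
[0,4] S  <  k=3

[0,4] S   <
  [0,3] N   <
    [0,1] "liked" : S
    [1,3] N\S   >
      [1,2] "idea" : (N\S)/S
      [2,3] "map" : S
  [3,4] "that" : S\N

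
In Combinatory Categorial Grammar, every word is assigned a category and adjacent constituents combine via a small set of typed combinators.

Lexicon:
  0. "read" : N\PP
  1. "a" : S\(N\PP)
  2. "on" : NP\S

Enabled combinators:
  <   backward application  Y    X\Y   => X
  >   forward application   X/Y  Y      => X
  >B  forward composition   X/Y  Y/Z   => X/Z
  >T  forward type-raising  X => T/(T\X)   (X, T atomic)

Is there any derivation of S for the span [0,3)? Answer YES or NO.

NO

N\PP S\(N\PP) NP\S
CKY chart[0,3] = {N/(N\NP), NP, NP/(NP\NP), PP/(PP\NP), S/(S\NP)}; S ∉ chart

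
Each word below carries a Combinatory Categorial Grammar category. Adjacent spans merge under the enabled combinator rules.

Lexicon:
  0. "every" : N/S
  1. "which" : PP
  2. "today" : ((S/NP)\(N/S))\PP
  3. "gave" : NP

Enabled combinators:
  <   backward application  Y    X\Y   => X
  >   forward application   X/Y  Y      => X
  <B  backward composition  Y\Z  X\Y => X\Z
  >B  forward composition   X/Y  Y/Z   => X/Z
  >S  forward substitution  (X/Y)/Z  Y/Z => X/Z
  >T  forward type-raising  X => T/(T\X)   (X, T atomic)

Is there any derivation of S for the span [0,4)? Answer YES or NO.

YES

[0,4] S   >
  [0,3] S/NP   <
    [0,1] "every" : N/S
    [1,3] (S/NP)\(N/S)   <
      [1,2] "which" : PP
      [2,3] "today" : ((S/NP)\(N/S))\PP
  [3,4] "gave" : NP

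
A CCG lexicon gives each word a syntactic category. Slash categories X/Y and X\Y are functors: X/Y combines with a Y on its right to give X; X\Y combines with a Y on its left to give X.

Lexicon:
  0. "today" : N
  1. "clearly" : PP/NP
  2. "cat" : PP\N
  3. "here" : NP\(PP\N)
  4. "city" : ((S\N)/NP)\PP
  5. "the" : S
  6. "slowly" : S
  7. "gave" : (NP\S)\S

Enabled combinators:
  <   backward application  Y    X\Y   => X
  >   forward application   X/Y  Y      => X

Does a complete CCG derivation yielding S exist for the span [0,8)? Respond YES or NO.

[0,8] S   <
  [0,1] "today" : N
  [1,8] S\N   >
    [1,5] (S\N)/NP   <
      [1,4] PP   >
        [1,2] "clearly" : PP/NP
        [2,4] NP   <
          [2,3] "cat" : PP\N
          [3,4] "here" : NP\(PP\N)
      [4,5] "city" : ((S\N)/NP)\PP
    [5,8] NP   <
      [5,6] "the" : S
      [6,8] NP\S   <
        [6,7] "slowly" : S
        [7,8] "gave" : (NP\S)\S

YES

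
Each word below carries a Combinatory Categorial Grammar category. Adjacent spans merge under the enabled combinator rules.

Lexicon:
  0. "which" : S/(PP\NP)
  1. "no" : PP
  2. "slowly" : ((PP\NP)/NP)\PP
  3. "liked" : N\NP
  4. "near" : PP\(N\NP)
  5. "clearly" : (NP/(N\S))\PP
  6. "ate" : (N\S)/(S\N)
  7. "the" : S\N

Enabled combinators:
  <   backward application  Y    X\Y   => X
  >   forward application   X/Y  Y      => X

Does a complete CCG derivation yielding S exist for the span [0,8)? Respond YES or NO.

[0,8] S   >
  [0,1] "which" : S/(PP\NP)
  [1,8] PP\NP   >
    [1,3] (PP\NP)/NP   <
      [1,2] "no" : PP
      [2,3] "slowly" : ((PP\NP)/NP)\PP
    [3,8] NP   >
      [3,6] NP/(N\S)   <
        [3,5] PP   <
          [3,4] "liked" : N\NP
          [4,5] "near" : PP\(N\NP)
        [5,6] "clearly" : (NP/(N\S))\PP
      [6,8] N\S   >
        [6,7] "ate" : (N\S)/(S\N)
        [7,8] "the" : S\N

YES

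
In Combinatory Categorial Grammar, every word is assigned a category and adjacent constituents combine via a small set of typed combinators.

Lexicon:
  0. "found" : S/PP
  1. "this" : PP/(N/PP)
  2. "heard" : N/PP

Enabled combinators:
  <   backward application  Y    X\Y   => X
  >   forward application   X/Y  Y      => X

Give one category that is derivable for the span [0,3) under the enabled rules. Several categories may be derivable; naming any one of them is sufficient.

S

[0,3] S   >
  [0,1] "found" : S/PP
  [1,3] PP   >
    [1,2] "this" : PP/(N/PP)
    [2,3] "heard" : N/PP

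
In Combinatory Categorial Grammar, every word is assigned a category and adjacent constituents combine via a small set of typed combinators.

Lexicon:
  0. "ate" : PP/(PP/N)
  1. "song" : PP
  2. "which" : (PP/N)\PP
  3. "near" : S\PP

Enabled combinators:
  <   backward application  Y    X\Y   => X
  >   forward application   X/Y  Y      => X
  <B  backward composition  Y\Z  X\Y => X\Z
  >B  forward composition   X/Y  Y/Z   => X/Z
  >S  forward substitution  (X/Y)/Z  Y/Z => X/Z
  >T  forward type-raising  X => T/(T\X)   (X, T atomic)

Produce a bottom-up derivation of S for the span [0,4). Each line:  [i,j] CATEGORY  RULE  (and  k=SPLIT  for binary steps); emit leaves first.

[0,4] S   <
  [0,3] PP   >
    [0,1] "ate" : PP/(PP/N)
    [1,3] PP/N   <
      [1,2] "song" : PP
      [2,3] "which" : (PP/N)\PP
  [3,4] "near" : S\PP

[0,1] PP/(PP/N)  lex  "ate"
[1,2] PP  lex  "song"
[2,3] (PP/N)\PP  lex  "which"
[1,3] PP/N  <  k=2
[0,3] PP  >  k=1
[3,4] S\PP  lex  "near"
[0,4] S  <  k=3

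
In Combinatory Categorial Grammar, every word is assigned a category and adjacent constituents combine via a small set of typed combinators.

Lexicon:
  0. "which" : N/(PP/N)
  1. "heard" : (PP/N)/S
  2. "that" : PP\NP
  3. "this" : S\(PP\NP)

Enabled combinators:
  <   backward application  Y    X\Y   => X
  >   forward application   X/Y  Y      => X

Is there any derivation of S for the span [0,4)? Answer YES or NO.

N/(PP/N) (PP/N)/S PP\NP S\(PP\NP)
CKY chart[0,4] = {N}; S ∉ chart

NO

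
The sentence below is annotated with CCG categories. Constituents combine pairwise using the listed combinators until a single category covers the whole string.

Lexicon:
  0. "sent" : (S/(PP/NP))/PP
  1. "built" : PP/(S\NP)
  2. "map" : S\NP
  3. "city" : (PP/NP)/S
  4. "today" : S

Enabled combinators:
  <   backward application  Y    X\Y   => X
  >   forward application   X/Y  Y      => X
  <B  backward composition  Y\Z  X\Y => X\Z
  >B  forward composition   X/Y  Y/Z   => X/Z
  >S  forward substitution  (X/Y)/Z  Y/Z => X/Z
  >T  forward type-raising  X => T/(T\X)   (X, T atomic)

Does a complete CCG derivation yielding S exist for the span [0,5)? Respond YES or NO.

YES

[0,5] S   >
  [0,3] S/(PP/NP)   >
    [0,1] "sent" : (S/(PP/NP))/PP
    [1,3] PP   >
      [1,2] "built" : PP/(S\NP)
      [2,3] "map" : S\NP
  [3,5] PP/NP   >
    [3,4] "city" : (PP/NP)/S
    [4,5] "today" : S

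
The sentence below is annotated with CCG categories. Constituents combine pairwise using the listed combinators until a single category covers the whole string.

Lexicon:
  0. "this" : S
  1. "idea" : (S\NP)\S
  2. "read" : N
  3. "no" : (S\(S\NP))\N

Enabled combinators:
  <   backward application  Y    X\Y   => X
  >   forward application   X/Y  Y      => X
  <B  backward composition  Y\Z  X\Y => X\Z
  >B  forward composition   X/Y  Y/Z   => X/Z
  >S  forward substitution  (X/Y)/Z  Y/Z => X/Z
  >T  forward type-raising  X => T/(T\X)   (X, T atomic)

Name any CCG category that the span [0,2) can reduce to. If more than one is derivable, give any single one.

S\NP

[0,4] S   <
  [0,2] S\NP   <
    [0,1] "this" : S
    [1,2] "idea" : (S\NP)\S
  [2,4] S\(S\NP)   <
    [2,3] "read" : N
    [3,4] "no" : (S\(S\NP))\N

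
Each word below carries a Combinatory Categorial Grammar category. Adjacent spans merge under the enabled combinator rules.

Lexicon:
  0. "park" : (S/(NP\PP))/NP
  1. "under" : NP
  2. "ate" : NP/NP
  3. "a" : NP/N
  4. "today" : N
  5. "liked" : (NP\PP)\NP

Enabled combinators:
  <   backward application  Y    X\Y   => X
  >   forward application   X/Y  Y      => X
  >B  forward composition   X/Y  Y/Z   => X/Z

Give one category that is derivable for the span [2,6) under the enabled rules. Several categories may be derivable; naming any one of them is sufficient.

NP\PP

[0,6] S   >
  [0,2] S/(NP\PP)   >
    [0,1] "park" : (S/(NP\PP))/NP
    [1,2] "under" : NP
  [2,6] NP\PP   <
    [2,5] NP   >
      [2,4] NP/N   >B
        [2,3] "ate" : NP/NP
        [3,4] "a" : NP/N
      [4,5] "today" : N
    [5,6] "liked" : (NP\PP)\NP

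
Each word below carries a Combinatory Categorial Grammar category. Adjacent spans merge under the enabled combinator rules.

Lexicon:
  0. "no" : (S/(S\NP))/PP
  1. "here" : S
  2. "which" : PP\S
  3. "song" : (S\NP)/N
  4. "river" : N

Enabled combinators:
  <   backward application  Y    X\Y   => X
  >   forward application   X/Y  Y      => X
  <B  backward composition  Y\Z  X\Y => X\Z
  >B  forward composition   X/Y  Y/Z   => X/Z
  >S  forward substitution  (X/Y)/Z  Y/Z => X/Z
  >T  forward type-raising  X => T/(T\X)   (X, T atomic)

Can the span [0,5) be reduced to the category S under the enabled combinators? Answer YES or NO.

YES

[0,5] S   >
  [0,3] S/(S\NP)   >
    [0,1] "no" : (S/(S\NP))/PP
    [1,3] PP   <
      [1,2] "here" : S
      [2,3] "which" : PP\S
  [3,5] S\NP   >
    [3,4] "song" : (S\NP)/N
    [4,5] "river" : N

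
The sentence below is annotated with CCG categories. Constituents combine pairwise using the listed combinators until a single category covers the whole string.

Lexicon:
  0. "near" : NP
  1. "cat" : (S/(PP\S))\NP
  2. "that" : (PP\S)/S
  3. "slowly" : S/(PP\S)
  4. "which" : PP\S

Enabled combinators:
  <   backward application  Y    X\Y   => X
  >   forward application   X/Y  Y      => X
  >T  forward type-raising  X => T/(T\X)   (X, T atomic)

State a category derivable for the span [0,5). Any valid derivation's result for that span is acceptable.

[0,5] S   >
  [0,2] S/(PP\S)   <
    [0,1] "near" : NP
    [1,2] "cat" : (S/(PP\S))\NP
  [2,5] PP\S   >
    [2,3] "that" : (PP\S)/S
    [3,5] S   >
      [3,4] "slowly" : S/(PP\S)
      [4,5] "which" : PP\S

S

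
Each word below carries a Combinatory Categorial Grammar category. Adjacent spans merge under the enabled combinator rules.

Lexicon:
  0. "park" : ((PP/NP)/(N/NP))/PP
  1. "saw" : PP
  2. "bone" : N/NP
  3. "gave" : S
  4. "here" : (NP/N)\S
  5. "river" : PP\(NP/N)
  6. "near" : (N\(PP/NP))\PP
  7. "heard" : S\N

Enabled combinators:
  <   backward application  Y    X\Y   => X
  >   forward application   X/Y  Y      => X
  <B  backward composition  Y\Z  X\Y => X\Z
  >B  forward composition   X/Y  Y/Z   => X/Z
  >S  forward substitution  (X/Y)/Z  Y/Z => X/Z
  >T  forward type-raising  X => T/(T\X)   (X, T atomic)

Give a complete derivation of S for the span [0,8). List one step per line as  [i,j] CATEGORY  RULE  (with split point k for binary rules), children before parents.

[0,1] ((PP/NP)/(N/NP))/PP  lex  "park"
[1,2] PP  lex  "saw"
[0,2] (PP/NP)/(N/NP)  >  k=1
[2,3] N/NP  lex  "bone"
[0,3] PP/NP  >  k=2
[3,4] S  lex  "gave"
[4,5] (NP/N)\S  lex  "here"
[5,6] PP\(NP/N)  lex  "river"
[4,6] PP\S  <B  k=5
[3,6] PP  <  k=4
[6,7] (N\(PP/NP))\PP  lex  "near"
[3,7] N\(PP/NP)  <  k=6
[0,7] N  <  k=3
[7,8] S\N  lex  "heard"
[0,8] S  <  k=7

[0,8] S   <
  [0,7] N   <
    [0,3] PP/NP   >
      [0,2] (PP/NP)/(N/NP)   >
        [0,1] "park" : ((PP/NP)/(N/NP))/PP
        [1,2] "saw" : PP
      [2,3] "bone" : N/NP
    [3,7] N\(PP/NP)   <
      [3,6] PP   <
        [3,4] "gave" : S
        [4,6] PP\S   <B
          [4,5] "here" : (NP/N)\S
          [5,6] "river" : PP\(NP/N)
      [6,7] "near" : (N\(PP/NP))\PP
  [7,8] "heard" : S\N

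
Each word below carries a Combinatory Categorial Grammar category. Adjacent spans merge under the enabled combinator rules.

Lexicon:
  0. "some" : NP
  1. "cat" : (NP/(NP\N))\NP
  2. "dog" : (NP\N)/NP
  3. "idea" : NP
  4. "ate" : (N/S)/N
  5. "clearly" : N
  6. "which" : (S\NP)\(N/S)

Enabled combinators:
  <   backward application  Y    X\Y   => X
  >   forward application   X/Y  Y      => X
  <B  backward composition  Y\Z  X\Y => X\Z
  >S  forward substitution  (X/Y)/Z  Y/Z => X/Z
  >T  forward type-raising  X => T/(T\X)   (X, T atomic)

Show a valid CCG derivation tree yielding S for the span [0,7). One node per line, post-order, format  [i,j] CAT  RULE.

[0,1] NP  lex  "some"
[1,2] (NP/(NP\N))\NP  lex  "cat"
[0,2] NP/(NP\N)  <  k=1
[2,3] (NP\N)/NP  lex  "dog"
[3,4] NP  lex  "idea"
[2,4] NP\N  >  k=3
[0,4] NP  >  k=2
[4,5] (N/S)/N  lex  "ate"
[5,6] N  lex  "clearly"
[4,6] N/S  >  k=5
[6,7] (S\NP)\(N/S)  lex  "which"
[4,7] S\NP  <  k=6
[0,7] S  <  k=4

[0,7] S   <
  [0,4] NP   >
    [0,2] NP/(NP\N)   <
      [0,1] "some" : NP
      [1,2] "cat" : (NP/(NP\N))\NP
    [2,4] NP\N   >
      [2,3] "dog" : (NP\N)/NP
      [3,4] "idea" : NP
  [4,7] S\NP   <
    [4,6] N/S   >
      [4,5] "ate" : (N/S)/N
      [5,6] "clearly" : N
    [6,7] "which" : (S\NP)\(N/S)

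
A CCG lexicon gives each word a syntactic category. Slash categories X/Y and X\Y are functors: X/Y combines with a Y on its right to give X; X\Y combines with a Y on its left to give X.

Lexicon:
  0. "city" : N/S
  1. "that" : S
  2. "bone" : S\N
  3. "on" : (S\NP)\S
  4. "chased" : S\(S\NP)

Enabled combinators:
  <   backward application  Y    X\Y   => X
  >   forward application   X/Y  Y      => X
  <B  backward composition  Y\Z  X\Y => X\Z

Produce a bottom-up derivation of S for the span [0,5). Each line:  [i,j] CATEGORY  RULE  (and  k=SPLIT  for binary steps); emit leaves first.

[0,1] N/S  lex  "city"
[1,2] S  lex  "that"
[0,2] N  >  k=1
[2,3] S\N  lex  "bone"
[3,4] (S\NP)\S  lex  "on"
[4,5] S\(S\NP)  lex  "chased"
[3,5] S\S  <B  k=4
[2,5] S\N  <B  k=3
[0,5] S  <  k=2

[0,5] S   <
  [0,2] N   >
    [0,1] "city" : N/S
    [1,2] "that" : S
  [2,5] S\N   <B
    [2,3] "bone" : S\N
    [3,5] S\S   <B
      [3,4] "on" : (S\NP)\S
      [4,5] "chased" : S\(S\NP)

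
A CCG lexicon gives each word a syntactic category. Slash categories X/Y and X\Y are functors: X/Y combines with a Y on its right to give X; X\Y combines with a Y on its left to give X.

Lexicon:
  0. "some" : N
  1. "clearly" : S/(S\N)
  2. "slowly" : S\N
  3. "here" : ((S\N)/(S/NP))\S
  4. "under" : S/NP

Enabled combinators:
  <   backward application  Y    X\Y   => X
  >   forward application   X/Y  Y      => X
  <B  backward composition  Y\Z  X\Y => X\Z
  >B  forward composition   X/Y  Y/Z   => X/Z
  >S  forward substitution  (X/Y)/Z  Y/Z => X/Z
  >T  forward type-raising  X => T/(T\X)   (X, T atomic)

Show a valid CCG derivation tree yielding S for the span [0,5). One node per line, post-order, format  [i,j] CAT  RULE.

[0,5] S   >
  [0,1] S/(S\N)   >T
    [0,1] "some" : N
  [1,5] S\N   >
    [1,4] (S\N)/(S/NP)   <
      [1,3] S   >
        [1,2] "clearly" : S/(S\N)
        [2,3] "slowly" : S\N
      [3,4] "here" : ((S\N)/(S/NP))\S
    [4,5] "under" : S/NP

[0,1] N  lex  "some"
[0,1] S/(S\N)  >T
[1,2] S/(S\N)  lex  "clearly"
[2,3] S\N  lex  "slowly"
[1,3] S  >  k=2
[3,4] ((S\N)/(S/NP))\S  lex  "here"
[1,4] (S\N)/(S/NP)  <  k=3
[4,5] S/NP  lex  "under"
[1,5] S\N  >  k=4
[0,5] S  >  k=1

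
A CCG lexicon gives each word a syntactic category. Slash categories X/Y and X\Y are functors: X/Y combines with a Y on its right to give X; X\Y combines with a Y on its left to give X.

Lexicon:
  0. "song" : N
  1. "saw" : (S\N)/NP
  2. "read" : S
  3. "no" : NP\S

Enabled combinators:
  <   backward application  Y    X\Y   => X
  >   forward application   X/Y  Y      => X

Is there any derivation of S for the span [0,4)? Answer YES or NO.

YES

[0,4] S   <
  [0,1] "song" : N
  [1,4] S\N   >
    [1,2] "saw" : (S\N)/NP
    [2,4] NP   <
      [2,3] "read" : S
      [3,4] "no" : NP\S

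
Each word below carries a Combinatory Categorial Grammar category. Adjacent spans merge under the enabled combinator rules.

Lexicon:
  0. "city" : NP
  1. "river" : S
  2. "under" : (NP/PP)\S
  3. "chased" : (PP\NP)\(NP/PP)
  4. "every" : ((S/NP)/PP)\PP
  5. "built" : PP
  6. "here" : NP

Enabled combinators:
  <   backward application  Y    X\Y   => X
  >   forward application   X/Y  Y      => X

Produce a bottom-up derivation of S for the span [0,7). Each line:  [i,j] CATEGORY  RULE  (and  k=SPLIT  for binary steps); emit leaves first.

[0,1] NP  lex  "city"
[1,2] S  lex  "river"
[2,3] (NP/PP)\S  lex  "under"
[1,3] NP/PP  <  k=2
[3,4] (PP\NP)\(NP/PP)  lex  "chased"
[1,4] PP\NP  <  k=3
[0,4] PP  <  k=1
[4,5] ((S/NP)/PP)\PP  lex  "every"
[0,5] (S/NP)/PP  <  k=4
[5,6] PP  lex  "built"
[0,6] S/NP  >  k=5
[6,7] NP  lex  "here"
[0,7] S  >  k=6

[0,7] S   >
  [0,6] S/NP   >
    [0,5] (S/NP)/PP   <
      [0,4] PP   <
        [0,1] "city" : NP
        [1,4] PP\NP   <
          [1,3] NP/PP   <
            [1,2] "river" : S
            [2,3] "under" : (NP/PP)\S
          [3,4] "chased" : (PP\NP)\(NP/PP)
      [4,5] "every" : ((S/NP)/PP)\PP
    [5,6] "built" : PP
  [6,7] "here" : NP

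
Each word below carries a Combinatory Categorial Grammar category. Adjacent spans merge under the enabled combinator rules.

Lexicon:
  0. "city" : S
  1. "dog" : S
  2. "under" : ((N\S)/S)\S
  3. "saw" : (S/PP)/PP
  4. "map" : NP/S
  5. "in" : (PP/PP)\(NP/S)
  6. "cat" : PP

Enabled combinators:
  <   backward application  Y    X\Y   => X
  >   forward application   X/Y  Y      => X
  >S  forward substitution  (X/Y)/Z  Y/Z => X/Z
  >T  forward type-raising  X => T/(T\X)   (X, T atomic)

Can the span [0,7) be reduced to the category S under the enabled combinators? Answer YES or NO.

S S ((N\S)/S)\S (S/PP)/PP NP/S (PP/PP)\(NP/S) PP
CKY chart[0,7] = {N, N/(N\N), NP/(NP\N), PP/(PP\N), S/(S\N)}; S ∉ chart

NO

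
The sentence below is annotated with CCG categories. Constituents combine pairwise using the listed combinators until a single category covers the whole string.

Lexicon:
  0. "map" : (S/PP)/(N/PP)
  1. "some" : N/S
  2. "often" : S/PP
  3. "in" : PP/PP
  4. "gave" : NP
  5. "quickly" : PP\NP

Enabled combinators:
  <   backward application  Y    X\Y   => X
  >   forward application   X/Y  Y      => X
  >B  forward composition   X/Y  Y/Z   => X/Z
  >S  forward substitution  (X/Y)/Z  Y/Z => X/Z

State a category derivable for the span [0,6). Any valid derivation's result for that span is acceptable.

S

[0,6] S   >
  [0,4] S/PP   >B
    [0,3] S/PP   >
      [0,1] "map" : (S/PP)/(N/PP)
      [1,3] N/PP   >B
        [1,2] "some" : N/S
        [2,3] "often" : S/PP
    [3,4] "in" : PP/PP
  [4,6] PP   <
    [4,5] "gave" : NP
    [5,6] "quickly" : PP\NP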